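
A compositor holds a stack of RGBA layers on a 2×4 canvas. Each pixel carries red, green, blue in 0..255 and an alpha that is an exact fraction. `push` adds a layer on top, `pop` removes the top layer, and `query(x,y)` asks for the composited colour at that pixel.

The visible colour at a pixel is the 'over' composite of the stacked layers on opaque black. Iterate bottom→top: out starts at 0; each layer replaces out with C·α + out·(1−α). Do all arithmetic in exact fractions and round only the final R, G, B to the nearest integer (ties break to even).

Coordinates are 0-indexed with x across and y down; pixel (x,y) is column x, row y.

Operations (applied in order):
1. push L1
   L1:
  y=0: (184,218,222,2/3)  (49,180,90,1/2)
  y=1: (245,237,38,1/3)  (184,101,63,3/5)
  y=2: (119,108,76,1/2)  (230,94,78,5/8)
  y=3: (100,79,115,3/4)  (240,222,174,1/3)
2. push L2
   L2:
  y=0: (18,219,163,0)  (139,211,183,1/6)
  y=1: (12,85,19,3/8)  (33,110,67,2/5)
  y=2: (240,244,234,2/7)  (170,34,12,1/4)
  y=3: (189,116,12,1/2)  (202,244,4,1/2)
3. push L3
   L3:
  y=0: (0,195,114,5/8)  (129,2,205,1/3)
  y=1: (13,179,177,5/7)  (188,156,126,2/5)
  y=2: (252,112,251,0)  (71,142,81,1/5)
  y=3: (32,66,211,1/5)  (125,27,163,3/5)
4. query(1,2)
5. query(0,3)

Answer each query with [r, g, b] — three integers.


at x=1,y=2 over L1,L2,L3:
+L1 (α=5/8) → [575/4, 235/4, 195/4]
+L2 (α=1/4) → [2405/16, 841/16, 633/16]
+L3 (α=1/5) → [2689/20, 1409/20, 957/20]
rounded: [134, 70, 48]

at x=0,y=3 over L1,L2,L3:
after L1 α=3/4: [75, 237/4, 345/4]
after L2 α=1/2: [132, 701/8, 393/8]
after L3 α=1/5: [112, 833/10, 163/2]
rounded: [112, 83, 82]


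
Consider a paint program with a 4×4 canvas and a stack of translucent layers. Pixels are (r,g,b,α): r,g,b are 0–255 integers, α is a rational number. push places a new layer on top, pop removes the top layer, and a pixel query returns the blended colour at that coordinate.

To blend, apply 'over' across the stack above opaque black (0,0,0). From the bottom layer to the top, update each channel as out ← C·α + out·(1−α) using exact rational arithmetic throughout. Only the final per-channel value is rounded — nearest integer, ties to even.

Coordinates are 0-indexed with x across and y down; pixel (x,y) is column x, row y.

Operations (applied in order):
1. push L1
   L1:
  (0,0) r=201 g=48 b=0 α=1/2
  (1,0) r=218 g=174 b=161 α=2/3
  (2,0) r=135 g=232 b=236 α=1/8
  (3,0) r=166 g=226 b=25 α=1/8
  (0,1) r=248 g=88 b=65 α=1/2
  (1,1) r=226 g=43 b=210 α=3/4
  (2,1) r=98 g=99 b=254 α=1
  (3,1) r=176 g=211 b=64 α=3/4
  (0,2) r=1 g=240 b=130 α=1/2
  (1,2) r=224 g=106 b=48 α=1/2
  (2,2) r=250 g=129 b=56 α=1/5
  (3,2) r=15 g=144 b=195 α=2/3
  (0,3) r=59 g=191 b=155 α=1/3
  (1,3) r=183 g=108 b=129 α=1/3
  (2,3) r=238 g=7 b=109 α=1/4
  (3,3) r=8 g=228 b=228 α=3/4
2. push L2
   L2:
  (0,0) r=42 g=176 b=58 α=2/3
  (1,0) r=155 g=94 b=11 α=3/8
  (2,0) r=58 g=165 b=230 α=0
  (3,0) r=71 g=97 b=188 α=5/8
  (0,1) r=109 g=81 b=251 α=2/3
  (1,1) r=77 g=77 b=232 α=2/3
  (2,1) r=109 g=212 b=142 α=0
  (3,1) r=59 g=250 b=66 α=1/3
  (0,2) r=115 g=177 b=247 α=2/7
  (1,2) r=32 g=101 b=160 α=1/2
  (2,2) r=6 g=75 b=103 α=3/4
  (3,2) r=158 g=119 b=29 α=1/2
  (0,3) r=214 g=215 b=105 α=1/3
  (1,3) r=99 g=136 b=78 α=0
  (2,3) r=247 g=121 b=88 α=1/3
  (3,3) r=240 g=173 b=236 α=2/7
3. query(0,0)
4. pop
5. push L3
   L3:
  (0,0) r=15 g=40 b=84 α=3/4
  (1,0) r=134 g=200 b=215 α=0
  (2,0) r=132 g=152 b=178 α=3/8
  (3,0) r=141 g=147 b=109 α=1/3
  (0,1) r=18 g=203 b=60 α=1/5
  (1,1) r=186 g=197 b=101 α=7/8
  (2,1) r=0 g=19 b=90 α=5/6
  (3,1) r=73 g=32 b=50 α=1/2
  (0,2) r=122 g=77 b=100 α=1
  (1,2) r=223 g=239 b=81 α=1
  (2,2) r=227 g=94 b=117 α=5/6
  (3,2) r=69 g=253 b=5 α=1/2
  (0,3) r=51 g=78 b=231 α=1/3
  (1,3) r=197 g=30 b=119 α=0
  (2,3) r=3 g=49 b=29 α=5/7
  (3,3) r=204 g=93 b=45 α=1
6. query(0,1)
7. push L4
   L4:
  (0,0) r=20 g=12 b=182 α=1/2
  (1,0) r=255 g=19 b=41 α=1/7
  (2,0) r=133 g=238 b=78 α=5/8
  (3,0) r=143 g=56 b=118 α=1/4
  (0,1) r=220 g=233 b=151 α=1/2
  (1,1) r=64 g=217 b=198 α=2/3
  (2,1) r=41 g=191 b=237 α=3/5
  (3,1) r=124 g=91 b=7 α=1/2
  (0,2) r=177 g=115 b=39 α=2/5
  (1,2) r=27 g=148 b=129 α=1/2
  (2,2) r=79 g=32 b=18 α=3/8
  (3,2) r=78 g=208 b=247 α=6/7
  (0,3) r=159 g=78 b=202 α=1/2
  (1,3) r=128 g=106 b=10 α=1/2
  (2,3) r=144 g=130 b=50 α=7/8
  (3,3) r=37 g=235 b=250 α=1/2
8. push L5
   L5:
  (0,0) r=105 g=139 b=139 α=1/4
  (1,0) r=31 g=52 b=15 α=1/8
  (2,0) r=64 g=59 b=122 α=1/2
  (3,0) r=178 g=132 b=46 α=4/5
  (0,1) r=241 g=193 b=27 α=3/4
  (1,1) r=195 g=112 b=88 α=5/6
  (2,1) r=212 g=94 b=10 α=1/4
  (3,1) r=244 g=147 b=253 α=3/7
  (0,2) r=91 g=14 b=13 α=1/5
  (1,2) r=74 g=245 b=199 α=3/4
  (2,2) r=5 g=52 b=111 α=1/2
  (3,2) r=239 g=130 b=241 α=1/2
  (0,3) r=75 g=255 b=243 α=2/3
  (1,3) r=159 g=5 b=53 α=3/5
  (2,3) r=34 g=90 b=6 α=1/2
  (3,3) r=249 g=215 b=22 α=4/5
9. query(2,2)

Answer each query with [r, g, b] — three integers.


(0,0) stack=L1,L2; from [0,0,0]:
after L1 α=1/2: [201/2, 24, 0]
after L2 α=2/3: [123/2, 376/3, 116/3]
= [62, 125, 39]

query (0,1) [L1,L3] — begin 0,0,0
+L1 (α=1/2) → [124, 44, 65/2]
+L3 (α=1/5) → [514/5, 379/5, 38]
= [103, 76, 38]

query (2,2) [L1,L3,L4,L5] — begin 0,0,0
L1 α=1/5: [50, 129/5, 56/5]
L3 α=5/6: [395/2, 2479/30, 2981/30]
L4 α=3/8: [2449/16, 3055/48, 3305/48]
L5 α=1/2: [2529/32, 5551/96, 8633/96]
→ [79, 58, 90]


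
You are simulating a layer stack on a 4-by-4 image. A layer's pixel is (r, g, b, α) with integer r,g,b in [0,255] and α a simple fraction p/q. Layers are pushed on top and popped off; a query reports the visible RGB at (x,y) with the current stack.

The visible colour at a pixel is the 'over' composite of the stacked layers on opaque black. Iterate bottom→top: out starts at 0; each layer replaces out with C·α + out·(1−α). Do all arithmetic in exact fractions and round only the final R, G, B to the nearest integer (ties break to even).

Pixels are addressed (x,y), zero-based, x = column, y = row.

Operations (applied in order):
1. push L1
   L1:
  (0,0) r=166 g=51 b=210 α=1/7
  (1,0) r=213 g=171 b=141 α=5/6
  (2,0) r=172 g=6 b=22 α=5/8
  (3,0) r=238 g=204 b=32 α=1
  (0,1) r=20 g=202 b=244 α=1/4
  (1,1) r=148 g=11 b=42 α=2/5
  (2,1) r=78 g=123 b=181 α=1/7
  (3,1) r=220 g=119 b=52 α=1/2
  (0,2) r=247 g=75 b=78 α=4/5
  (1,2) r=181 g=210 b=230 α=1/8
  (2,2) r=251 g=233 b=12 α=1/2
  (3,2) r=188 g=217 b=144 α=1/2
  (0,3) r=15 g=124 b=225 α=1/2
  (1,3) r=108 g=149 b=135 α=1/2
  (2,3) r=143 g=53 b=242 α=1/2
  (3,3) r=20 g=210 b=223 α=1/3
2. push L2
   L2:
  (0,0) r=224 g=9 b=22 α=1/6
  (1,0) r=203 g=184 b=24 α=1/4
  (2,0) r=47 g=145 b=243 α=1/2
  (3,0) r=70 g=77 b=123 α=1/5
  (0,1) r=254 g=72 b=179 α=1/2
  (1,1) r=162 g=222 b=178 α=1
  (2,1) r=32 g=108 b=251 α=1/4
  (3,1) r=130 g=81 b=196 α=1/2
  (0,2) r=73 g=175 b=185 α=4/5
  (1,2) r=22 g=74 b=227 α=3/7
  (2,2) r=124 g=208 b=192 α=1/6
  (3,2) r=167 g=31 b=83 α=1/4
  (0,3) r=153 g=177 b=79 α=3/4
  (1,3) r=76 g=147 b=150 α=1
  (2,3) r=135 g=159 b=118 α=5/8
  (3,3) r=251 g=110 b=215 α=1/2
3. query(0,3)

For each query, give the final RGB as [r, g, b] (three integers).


query (0,3) [L1,L2] — begin 0,0,0
after L1 α=1/2: [15/2, 62, 225/2]
after L2 α=3/4: [933/8, 593/4, 699/8]
= [117, 148, 87]


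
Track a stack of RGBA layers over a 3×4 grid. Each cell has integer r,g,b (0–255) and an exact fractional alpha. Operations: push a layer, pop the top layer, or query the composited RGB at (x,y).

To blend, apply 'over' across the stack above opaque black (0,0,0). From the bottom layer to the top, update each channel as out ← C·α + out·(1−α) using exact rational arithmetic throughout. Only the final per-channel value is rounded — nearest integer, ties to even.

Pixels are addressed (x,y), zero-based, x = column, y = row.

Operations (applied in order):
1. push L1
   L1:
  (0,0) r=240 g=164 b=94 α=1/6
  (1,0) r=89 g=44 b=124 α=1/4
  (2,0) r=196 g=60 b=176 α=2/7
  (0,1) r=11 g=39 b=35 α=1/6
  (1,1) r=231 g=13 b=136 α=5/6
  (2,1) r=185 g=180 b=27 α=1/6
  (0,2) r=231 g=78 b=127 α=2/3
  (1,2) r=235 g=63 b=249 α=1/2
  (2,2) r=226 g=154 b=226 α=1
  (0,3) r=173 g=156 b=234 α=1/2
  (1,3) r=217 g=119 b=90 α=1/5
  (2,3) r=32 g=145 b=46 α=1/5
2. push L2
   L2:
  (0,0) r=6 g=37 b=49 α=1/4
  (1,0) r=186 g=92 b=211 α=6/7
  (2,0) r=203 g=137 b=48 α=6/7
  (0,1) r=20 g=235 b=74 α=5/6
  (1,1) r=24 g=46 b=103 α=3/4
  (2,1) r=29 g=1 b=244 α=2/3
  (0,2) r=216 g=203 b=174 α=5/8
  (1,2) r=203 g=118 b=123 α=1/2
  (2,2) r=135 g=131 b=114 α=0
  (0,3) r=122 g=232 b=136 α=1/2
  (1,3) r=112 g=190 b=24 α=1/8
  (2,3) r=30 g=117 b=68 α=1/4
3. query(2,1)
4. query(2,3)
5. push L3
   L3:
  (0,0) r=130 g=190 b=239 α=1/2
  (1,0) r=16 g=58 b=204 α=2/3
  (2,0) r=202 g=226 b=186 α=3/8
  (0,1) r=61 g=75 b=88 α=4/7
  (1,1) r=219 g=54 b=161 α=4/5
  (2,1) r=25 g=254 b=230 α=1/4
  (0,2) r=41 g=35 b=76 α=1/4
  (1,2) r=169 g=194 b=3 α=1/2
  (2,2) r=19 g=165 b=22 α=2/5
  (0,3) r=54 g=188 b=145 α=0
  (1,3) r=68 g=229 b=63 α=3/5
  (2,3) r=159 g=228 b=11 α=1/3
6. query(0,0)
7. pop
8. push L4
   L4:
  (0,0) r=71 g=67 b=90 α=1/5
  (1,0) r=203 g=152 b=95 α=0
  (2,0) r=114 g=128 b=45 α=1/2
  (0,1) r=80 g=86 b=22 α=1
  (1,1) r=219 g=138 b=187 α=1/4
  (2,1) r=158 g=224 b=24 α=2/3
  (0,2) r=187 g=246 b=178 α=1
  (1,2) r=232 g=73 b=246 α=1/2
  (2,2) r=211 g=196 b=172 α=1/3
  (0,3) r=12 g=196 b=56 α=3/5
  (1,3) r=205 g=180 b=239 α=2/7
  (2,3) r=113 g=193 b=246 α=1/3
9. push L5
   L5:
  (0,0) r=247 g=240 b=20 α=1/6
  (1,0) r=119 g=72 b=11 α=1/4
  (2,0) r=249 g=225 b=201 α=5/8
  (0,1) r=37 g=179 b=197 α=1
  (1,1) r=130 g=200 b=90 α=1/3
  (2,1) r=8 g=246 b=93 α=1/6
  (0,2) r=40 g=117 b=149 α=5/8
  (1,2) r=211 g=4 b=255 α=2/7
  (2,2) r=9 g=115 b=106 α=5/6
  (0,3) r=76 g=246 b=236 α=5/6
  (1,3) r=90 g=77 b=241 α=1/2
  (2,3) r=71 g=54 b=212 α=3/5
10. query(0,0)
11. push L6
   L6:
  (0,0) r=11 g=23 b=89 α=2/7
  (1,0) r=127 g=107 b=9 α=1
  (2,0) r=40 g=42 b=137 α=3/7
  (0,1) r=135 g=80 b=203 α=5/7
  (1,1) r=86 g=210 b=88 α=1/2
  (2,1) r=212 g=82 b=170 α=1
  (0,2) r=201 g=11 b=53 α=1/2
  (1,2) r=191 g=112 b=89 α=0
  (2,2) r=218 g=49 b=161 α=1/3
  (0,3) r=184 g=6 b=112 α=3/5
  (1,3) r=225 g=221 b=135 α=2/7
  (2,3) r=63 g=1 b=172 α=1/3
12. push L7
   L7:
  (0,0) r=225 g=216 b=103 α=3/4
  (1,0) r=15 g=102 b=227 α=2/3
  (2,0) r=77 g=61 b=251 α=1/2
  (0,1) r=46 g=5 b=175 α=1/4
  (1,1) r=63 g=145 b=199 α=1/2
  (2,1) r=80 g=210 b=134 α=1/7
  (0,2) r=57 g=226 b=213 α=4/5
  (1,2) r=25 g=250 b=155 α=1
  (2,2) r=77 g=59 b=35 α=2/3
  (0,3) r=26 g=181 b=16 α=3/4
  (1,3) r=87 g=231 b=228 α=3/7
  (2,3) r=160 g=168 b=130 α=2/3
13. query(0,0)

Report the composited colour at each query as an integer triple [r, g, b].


query (2,1) [L1,L2] — begin 0,0,0
+L1 (α=1/6) → [185/6, 30, 9/2]
+L2 (α=2/3) → [533/18, 32/3, 985/6]
= [30, 11, 164]

query (2,3) [L1,L2] — begin 0,0,0
after L1 α=1/5: [32/5, 29, 46/5]
after L2 α=1/4: [123/10, 51, 239/10]
→ [12, 51, 24]

query (0,0) [L1,L2,L3] — begin 0,0,0
+L1 (α=1/6) → [40, 82/3, 47/3]
+L2 (α=1/4) → [63/2, 119/4, 24]
+L3 (α=1/2) → [323/4, 879/8, 263/2]
rounded: [81, 110, 132]

at x=0,y=0 over L1,L2,L4,L5:
after L1 α=1/6: [40, 82/3, 47/3]
after L2 α=1/4: [63/2, 119/4, 24]
after L4 α=1/5: [197/5, 186/5, 186/5]
after L5 α=1/6: [74, 71, 103/3]
→ [74, 71, 34]

(0,0) stack=L1,L2,L4,L5,L6,L7; from [0,0,0]:
+L1 (α=1/6) → [40, 82/3, 47/3]
+L2 (α=1/4) → [63/2, 119/4, 24]
+L4 (α=1/5) → [197/5, 186/5, 186/5]
+L5 (α=1/6) → [74, 71, 103/3]
+L6 (α=2/7) → [56, 401/7, 1049/21]
+L7 (α=3/4) → [731/4, 4937/28, 3769/42]
rounded: [183, 176, 90]


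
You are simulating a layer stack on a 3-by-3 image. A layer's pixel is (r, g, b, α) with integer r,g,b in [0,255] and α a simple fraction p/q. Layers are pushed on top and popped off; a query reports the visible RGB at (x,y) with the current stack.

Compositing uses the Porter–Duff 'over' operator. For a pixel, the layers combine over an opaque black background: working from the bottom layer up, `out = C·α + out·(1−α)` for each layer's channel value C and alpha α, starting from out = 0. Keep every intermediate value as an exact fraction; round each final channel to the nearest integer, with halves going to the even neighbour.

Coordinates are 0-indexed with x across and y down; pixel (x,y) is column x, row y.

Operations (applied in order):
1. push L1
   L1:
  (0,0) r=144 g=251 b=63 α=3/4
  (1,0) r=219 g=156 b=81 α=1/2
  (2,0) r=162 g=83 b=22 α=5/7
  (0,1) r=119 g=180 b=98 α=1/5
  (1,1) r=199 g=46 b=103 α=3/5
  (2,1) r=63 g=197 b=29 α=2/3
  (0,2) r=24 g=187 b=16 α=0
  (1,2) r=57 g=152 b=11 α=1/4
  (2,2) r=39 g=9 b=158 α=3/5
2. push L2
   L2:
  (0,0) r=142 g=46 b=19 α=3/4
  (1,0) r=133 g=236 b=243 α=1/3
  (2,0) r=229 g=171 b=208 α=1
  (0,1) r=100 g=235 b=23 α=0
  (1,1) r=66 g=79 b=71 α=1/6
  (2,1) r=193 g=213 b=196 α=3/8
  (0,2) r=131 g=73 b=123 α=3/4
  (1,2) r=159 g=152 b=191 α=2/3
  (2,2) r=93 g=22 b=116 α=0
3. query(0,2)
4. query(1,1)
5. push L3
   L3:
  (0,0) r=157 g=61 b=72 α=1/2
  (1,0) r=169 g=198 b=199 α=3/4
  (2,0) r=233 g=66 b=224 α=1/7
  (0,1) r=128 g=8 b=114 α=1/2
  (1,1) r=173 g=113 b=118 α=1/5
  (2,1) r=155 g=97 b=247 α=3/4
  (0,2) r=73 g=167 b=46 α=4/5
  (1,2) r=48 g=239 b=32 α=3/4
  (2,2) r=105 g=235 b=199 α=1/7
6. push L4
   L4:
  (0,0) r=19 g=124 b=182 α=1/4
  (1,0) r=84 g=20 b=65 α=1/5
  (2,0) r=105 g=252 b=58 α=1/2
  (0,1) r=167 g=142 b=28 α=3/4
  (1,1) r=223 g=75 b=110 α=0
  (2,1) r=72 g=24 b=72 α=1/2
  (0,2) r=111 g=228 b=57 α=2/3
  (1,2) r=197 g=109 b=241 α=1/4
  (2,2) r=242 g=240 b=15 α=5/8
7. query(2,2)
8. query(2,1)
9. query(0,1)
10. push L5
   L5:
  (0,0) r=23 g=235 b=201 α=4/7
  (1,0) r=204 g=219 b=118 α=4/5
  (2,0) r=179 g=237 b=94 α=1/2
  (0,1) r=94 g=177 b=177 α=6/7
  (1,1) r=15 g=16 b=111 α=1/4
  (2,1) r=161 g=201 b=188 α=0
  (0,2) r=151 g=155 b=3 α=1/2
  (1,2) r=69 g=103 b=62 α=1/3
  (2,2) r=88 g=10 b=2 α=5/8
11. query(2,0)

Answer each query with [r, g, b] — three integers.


(0,2) stack=L1,L2; from [0,0,0]:
after L1 α=0: [0, 0, 0]
after L2 α=3/4: [393/4, 219/4, 369/4]
→ [98, 55, 92]

at x=1,y=1 over L1,L2:
L1 α=3/5: [597/5, 138/5, 309/5]
L2 α=1/6: [221/2, 217/6, 190/3]
→ [110, 36, 63]

query (2,2) [L1,L2,L3,L4] — begin 0,0,0
+L1 (α=3/5) → [117/5, 27/5, 474/5]
+L2 (α=0) → [117/5, 27/5, 474/5]
+L3 (α=1/7) → [1227/35, 191/5, 3839/35]
+L4 (α=5/8) → [46031/280, 6573/40, 7071/140]
= [164, 164, 51]

at x=2,y=1 over L1,L2,L3,L4:
+L1 (α=2/3) → [42, 394/3, 58/3]
+L2 (α=3/8) → [789/8, 3887/24, 1027/12]
+L3 (α=3/4) → [4509/32, 10871/96, 9919/48]
+L4 (α=1/2) → [6813/64, 13175/192, 13375/96]
rounded: [106, 69, 139]

at x=0,y=1 over L1,L2,L3,L4:
L1 α=1/5: [119/5, 36, 98/5]
L2 α=0: [119/5, 36, 98/5]
L3 α=1/2: [759/10, 22, 334/5]
L4 α=3/4: [5769/40, 112, 377/10]
→ [144, 112, 38]

at x=2,y=0 over L1,L2,L3,L4,L5:
after L1 α=5/7: [810/7, 415/7, 110/7]
after L2 α=1: [229, 171, 208]
after L3 α=1/7: [1607/7, 156, 1472/7]
after L4 α=1/2: [1171/7, 204, 939/7]
after L5 α=1/2: [1212/7, 441/2, 1597/14]
→ [173, 220, 114]


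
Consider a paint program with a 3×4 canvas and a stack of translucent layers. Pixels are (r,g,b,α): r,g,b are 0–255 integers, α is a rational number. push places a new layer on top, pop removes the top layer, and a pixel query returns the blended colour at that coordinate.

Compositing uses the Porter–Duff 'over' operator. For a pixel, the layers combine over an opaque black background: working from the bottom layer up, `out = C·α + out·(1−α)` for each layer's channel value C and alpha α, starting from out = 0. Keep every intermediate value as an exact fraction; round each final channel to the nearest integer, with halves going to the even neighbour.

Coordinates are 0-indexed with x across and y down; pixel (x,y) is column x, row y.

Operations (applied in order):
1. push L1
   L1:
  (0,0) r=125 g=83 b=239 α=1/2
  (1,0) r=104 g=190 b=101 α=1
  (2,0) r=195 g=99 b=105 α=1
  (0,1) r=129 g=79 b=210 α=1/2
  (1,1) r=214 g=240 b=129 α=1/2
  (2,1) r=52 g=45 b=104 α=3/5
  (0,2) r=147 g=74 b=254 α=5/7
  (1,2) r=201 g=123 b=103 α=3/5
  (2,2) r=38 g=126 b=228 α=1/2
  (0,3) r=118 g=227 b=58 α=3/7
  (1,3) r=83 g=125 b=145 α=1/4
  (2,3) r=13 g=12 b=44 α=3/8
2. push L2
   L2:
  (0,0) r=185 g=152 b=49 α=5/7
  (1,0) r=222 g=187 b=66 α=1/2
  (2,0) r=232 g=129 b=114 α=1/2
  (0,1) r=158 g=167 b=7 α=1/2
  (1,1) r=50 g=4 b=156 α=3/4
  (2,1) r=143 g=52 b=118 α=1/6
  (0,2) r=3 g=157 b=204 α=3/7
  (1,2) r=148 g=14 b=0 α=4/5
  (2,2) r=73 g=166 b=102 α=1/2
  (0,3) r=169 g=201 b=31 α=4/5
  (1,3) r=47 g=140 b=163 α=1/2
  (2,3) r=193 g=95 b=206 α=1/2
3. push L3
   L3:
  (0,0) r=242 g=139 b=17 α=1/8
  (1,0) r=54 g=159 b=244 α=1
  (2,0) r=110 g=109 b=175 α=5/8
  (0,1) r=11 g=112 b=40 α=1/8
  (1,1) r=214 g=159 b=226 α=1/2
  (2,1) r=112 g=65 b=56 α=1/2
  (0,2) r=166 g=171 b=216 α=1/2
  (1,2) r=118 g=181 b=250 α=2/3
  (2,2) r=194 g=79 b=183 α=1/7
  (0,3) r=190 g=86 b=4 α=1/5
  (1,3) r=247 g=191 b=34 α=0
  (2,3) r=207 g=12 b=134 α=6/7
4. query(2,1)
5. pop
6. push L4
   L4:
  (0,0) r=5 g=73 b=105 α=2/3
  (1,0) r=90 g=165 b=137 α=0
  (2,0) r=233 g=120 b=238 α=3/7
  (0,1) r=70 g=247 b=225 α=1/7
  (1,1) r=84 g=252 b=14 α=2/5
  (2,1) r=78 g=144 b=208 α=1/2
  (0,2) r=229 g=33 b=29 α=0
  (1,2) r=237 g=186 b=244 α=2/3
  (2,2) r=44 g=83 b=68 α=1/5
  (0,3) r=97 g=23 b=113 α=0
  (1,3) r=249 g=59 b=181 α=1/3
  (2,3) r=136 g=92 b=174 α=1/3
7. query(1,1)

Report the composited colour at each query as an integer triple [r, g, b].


at x=2,y=1 over L1,L2,L3:
+L1 (α=3/5) → [156/5, 27, 312/5]
+L2 (α=1/6) → [299/6, 187/6, 215/3]
+L3 (α=1/2) → [971/12, 577/12, 383/6]
rounded: [81, 48, 64]

(1,1) stack=L1,L2,L4; from [0,0,0]:
L1 α=1/2: [107, 120, 129/2]
L2 α=3/4: [257/4, 33, 1065/8]
L4 α=2/5: [1443/20, 603/5, 3419/40]
→ [72, 121, 85]


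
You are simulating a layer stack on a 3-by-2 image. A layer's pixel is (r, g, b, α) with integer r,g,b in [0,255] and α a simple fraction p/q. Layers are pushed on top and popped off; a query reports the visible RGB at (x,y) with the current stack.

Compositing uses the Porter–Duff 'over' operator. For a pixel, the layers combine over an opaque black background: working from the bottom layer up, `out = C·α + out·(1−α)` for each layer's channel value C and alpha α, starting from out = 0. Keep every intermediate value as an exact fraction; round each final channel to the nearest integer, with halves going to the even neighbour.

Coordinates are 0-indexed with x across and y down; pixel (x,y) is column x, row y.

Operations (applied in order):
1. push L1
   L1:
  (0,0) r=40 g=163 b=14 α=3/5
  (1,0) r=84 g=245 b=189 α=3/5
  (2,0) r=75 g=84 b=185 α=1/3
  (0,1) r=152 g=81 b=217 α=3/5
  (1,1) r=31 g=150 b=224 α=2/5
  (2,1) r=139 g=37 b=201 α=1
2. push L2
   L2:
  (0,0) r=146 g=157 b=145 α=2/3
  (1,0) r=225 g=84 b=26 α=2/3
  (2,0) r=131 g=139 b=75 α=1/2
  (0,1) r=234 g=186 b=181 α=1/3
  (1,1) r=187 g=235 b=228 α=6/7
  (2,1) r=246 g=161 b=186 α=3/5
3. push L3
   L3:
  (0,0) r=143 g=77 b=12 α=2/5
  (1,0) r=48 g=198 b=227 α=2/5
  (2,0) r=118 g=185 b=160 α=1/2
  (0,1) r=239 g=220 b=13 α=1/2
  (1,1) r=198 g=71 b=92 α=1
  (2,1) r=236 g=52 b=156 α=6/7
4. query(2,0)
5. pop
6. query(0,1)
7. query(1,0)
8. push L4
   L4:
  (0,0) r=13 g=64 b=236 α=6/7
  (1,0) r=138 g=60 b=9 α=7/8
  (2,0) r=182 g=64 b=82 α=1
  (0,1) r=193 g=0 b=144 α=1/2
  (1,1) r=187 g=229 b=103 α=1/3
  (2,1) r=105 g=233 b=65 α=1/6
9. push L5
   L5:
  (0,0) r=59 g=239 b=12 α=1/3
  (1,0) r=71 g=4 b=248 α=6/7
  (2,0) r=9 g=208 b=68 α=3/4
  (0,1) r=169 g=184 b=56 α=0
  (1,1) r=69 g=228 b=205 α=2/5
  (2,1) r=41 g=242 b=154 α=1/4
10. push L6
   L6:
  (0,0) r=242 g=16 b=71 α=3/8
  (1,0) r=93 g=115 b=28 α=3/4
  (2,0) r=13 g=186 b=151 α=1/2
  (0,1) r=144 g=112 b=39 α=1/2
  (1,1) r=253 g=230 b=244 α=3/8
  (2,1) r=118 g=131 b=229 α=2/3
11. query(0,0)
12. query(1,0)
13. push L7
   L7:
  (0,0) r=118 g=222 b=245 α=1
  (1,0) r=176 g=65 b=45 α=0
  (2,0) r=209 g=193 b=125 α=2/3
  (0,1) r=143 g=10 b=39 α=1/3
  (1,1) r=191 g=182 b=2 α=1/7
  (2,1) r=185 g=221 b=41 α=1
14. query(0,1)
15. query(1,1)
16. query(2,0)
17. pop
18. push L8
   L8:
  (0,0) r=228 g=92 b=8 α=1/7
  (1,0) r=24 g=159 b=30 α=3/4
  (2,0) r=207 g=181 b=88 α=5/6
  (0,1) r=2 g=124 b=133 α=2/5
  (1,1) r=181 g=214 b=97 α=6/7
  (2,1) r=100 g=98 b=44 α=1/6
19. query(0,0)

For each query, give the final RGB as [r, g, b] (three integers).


at x=2,y=0 over L1,L2,L3:
L1 α=1/3: [25, 28, 185/3]
L2 α=1/2: [78, 167/2, 205/3]
L3 α=1/2: [98, 537/4, 685/6]
rounded: [98, 134, 114]

(0,1) stack=L1,L2; from [0,0,0]:
after L1 α=3/5: [456/5, 243/5, 651/5]
after L2 α=1/3: [694/5, 472/5, 2207/15]
= [139, 94, 147]

query (1,0) [L1,L2] — begin 0,0,0
L1 α=3/5: [252/5, 147, 567/5]
L2 α=2/3: [834/5, 105, 827/15]
→ [167, 105, 55]

query (0,0) [L1,L2,L4,L5,L6] — begin 0,0,0
after L1 α=3/5: [24, 489/5, 42/5]
after L2 α=2/3: [316/3, 2059/15, 1492/15]
after L4 α=6/7: [550/21, 1117/15, 22732/105]
after L5 α=1/3: [2339/63, 5819/45, 46724/315]
after L6 α=3/8: [57433/504, 6251/72, 60143/504]
→ [114, 87, 119]

(1,0) stack=L1,L2,L4,L5,L6; from [0,0,0]:
after L1 α=3/5: [252/5, 147, 567/5]
after L2 α=2/3: [834/5, 105, 827/15]
after L4 α=7/8: [708/5, 525/8, 443/30]
after L5 α=6/7: [2838/35, 717/56, 45083/210]
after L6 α=3/4: [12603/140, 20037/224, 62723/840]
rounded: [90, 89, 75]

query (0,1) [L1,L2,L4,L5,L6,L7] — begin 0,0,0
+L1 (α=3/5) → [456/5, 243/5, 651/5]
+L2 (α=1/3) → [694/5, 472/5, 2207/15]
+L4 (α=1/2) → [1659/10, 236/5, 4367/30]
+L5 (α=0) → [1659/10, 236/5, 4367/30]
+L6 (α=1/2) → [3099/20, 398/5, 5537/60]
+L7 (α=1/3) → [4529/30, 282/5, 6707/90]
→ [151, 56, 75]

query (1,1) [L1,L2,L4,L5,L6,L7] — begin 0,0,0
L1 α=2/5: [62/5, 60, 448/5]
L2 α=6/7: [5672/35, 210, 7288/35]
L4 α=1/3: [5963/35, 649/3, 18181/105]
L5 α=2/5: [22719/175, 221, 32531/175]
L6 α=3/8: [12321/70, 1795/8, 58151/280]
L7 α=1/7: [43648/245, 6113/28, 174733/980]
= [178, 218, 178]

(2,0) stack=L1,L2,L4,L5,L6,L7; from [0,0,0]:
after L1 α=1/3: [25, 28, 185/3]
after L2 α=1/2: [78, 167/2, 205/3]
after L4 α=1: [182, 64, 82]
after L5 α=3/4: [209/4, 172, 143/2]
after L6 α=1/2: [261/8, 179, 445/4]
after L7 α=2/3: [3605/24, 565/3, 1445/12]
= [150, 188, 120]

query (0,0) [L1,L2,L4,L5,L6,L8] — begin 0,0,0
L1 α=3/5: [24, 489/5, 42/5]
L2 α=2/3: [316/3, 2059/15, 1492/15]
L4 α=6/7: [550/21, 1117/15, 22732/105]
L5 α=1/3: [2339/63, 5819/45, 46724/315]
L6 α=3/8: [57433/504, 6251/72, 60143/504]
L8 α=1/7: [76585/588, 7355/84, 60815/588]
= [130, 88, 103]


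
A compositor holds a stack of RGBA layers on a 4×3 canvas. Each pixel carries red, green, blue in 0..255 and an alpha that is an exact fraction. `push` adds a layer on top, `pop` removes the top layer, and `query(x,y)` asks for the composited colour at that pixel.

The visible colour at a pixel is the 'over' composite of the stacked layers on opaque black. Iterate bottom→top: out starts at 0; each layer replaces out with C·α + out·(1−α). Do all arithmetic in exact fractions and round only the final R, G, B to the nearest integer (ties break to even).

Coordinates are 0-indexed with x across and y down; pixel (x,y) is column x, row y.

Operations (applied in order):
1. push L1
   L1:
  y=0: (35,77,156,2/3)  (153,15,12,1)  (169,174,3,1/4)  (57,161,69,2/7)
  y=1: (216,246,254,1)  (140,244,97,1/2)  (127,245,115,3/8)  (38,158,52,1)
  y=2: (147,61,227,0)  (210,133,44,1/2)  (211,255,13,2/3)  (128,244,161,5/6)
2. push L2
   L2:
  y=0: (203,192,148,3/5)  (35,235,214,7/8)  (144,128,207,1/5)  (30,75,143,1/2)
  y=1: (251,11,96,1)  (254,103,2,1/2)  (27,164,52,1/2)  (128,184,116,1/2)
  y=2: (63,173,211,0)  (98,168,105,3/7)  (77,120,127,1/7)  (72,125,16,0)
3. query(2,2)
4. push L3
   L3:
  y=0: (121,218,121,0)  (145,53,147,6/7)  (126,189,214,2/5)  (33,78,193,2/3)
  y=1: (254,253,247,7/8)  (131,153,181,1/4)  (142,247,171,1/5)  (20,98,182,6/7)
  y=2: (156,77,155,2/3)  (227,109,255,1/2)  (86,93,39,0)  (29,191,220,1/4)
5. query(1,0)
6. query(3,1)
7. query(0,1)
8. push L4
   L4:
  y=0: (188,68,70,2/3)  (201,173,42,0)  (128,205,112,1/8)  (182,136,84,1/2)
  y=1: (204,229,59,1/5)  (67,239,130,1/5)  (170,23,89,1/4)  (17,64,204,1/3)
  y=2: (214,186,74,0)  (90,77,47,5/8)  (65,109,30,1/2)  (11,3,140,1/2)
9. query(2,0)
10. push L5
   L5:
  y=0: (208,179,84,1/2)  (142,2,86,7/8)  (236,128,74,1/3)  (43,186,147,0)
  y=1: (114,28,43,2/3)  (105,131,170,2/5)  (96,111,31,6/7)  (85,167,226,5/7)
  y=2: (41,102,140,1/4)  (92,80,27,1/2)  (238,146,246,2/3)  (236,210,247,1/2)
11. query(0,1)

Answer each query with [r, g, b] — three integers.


query (2,2) [L1,L2] — begin 0,0,0
+L1 (α=2/3) → [422/3, 170, 26/3]
+L2 (α=1/7) → [921/7, 1140/7, 179/7]
rounded: [132, 163, 26]

(1,0) stack=L1,L2,L3; from [0,0,0]:
after L1 α=1: [153, 15, 12]
after L2 α=7/8: [199/4, 415/2, 755/4]
after L3 α=6/7: [3679/28, 1051/14, 4283/28]
→ [131, 75, 153]

(3,1) stack=L1,L2,L3; from [0,0,0]:
after L1 α=1: [38, 158, 52]
after L2 α=1/2: [83, 171, 84]
after L3 α=6/7: [29, 759/7, 168]
rounded: [29, 108, 168]

(0,1) stack=L1,L2,L3; from [0,0,0]:
L1 α=1: [216, 246, 254]
L2 α=1: [251, 11, 96]
L3 α=7/8: [2029/8, 891/4, 1825/8]
→ [254, 223, 228]

at x=2,y=0 over L1,L2,L3,L4:
+L1 (α=1/4) → [169/4, 87/2, 3/4]
+L2 (α=1/5) → [313/5, 302/5, 42]
+L3 (α=2/5) → [2199/25, 2796/25, 554/5]
+L4 (α=1/8) → [18593/200, 24697/200, 2219/20]
rounded: [93, 123, 111]

query (0,1) [L1,L2,L3,L4,L5] — begin 0,0,0
+L1 (α=1) → [216, 246, 254]
+L2 (α=1) → [251, 11, 96]
+L3 (α=7/8) → [2029/8, 891/4, 1825/8]
+L4 (α=1/5) → [2437/10, 224, 1943/10]
+L5 (α=2/3) → [4717/30, 280/3, 2803/30]
rounded: [157, 93, 93]


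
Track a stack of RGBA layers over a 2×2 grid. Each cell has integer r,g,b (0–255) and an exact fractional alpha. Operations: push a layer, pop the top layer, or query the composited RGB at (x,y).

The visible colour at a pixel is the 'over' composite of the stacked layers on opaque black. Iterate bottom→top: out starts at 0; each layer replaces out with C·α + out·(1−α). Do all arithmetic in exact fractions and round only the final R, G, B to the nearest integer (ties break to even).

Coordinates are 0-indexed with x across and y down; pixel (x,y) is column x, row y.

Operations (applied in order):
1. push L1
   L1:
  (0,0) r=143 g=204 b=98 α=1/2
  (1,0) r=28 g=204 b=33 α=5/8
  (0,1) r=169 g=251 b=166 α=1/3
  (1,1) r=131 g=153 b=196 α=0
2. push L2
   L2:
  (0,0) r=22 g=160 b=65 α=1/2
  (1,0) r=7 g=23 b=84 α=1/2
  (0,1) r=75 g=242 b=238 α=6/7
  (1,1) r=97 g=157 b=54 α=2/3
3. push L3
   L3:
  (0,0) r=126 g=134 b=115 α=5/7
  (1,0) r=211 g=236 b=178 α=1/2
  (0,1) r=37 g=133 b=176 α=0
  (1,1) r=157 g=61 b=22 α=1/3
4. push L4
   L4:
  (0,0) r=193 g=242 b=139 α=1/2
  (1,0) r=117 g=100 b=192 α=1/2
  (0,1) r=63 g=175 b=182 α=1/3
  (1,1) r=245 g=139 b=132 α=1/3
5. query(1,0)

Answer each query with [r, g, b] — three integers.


query (1,0) [L1,L2,L3,L4] — begin 0,0,0
after L1 α=5/8: [35/2, 255/2, 165/8]
after L2 α=1/2: [49/4, 301/4, 837/16]
after L3 α=1/2: [893/8, 1245/8, 3685/32]
after L4 α=1/2: [1829/16, 2045/16, 9829/64]
rounded: [114, 128, 154]


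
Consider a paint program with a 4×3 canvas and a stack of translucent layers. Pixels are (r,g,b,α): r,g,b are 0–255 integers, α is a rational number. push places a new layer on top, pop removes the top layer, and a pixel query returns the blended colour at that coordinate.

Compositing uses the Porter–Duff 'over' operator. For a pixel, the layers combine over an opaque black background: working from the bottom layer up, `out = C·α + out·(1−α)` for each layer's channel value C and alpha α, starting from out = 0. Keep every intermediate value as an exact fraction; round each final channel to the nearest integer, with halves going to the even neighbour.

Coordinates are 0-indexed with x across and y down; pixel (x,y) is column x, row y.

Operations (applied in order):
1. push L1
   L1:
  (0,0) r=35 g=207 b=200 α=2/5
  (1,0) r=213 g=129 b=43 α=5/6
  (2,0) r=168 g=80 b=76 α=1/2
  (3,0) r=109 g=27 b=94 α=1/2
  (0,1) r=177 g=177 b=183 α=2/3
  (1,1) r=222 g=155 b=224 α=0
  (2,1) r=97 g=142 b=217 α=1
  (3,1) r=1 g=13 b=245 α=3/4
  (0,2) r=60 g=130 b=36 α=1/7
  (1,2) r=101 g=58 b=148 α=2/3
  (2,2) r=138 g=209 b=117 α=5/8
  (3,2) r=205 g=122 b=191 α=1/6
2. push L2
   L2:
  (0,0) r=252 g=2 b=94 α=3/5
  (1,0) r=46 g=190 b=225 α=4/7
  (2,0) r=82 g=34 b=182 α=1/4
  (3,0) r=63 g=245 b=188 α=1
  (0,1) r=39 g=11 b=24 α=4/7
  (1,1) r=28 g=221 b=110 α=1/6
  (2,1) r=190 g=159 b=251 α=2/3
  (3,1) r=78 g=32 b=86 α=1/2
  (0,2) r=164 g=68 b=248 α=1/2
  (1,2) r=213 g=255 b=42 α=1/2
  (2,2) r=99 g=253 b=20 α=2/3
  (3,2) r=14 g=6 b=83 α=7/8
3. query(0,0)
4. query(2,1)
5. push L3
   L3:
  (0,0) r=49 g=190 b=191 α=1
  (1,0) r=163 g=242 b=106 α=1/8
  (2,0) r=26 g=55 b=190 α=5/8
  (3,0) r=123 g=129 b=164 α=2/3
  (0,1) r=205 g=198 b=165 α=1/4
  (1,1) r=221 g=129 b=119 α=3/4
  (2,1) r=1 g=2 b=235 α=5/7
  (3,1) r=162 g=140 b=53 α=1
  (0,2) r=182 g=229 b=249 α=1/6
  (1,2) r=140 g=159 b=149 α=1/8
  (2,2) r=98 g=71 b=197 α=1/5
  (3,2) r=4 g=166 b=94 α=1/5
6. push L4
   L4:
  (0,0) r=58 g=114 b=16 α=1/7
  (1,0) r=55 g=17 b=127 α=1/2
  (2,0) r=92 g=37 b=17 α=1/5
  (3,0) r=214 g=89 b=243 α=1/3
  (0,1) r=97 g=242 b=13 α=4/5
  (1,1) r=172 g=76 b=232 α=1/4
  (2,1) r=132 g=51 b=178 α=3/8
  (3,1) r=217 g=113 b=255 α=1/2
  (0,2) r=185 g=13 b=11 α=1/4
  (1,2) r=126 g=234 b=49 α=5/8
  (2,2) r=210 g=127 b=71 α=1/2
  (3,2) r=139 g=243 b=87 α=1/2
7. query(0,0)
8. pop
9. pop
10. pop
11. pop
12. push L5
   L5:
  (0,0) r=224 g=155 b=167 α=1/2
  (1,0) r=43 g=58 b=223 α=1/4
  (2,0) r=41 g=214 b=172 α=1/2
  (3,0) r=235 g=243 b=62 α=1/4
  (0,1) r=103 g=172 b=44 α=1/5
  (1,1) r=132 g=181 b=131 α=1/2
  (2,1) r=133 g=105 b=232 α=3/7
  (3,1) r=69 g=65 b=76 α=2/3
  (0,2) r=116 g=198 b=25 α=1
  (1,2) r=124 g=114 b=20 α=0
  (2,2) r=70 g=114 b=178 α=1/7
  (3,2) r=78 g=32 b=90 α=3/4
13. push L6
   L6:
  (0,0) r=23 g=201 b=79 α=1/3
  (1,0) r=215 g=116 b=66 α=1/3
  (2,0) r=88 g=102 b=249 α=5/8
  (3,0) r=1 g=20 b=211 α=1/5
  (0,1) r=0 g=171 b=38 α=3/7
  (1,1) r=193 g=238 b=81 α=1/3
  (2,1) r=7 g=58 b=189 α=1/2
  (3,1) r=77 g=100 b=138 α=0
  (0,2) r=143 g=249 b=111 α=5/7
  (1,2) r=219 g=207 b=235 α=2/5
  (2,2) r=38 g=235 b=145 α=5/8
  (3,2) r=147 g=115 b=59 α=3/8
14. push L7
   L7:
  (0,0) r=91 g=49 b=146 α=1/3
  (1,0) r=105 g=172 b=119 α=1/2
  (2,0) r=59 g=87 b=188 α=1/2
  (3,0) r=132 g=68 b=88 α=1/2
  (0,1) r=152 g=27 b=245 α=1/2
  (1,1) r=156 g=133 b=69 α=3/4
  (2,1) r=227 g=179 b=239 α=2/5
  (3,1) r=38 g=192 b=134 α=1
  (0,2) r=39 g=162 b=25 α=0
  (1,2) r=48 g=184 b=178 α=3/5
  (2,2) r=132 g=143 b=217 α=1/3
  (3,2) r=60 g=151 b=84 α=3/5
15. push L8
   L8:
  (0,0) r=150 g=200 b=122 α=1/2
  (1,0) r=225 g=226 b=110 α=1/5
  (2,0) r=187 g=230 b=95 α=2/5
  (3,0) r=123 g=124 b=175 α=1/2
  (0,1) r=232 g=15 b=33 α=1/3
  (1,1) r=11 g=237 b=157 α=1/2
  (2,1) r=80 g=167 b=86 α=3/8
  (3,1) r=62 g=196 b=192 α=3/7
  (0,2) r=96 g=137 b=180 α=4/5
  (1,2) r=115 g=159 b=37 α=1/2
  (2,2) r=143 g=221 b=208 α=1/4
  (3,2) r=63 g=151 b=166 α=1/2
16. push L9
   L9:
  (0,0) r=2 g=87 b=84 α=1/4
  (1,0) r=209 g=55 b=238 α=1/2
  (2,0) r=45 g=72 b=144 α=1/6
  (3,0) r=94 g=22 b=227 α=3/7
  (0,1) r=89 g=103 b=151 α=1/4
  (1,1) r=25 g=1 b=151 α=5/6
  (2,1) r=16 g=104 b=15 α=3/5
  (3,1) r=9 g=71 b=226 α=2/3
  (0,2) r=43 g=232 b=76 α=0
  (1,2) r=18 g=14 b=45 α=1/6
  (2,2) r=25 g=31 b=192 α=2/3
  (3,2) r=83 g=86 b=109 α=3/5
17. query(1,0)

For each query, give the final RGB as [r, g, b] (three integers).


at x=0,y=0 over L1,L2:
+L1 (α=2/5) → [14, 414/5, 80]
+L2 (α=3/5) → [784/5, 858/25, 442/5]
rounded: [157, 34, 88]

(2,1) stack=L1,L2; from [0,0,0]:
+L1 (α=1) → [97, 142, 217]
+L2 (α=2/3) → [159, 460/3, 719/3]
rounded: [159, 153, 240]

query (0,0) [L1,L2,L3,L4] — begin 0,0,0
after L1 α=2/5: [14, 414/5, 80]
after L2 α=3/5: [784/5, 858/25, 442/5]
after L3 α=1: [49, 190, 191]
after L4 α=1/7: [352/7, 1254/7, 166]
rounded: [50, 179, 166]

at x=1,y=0 over L5,L6,L7,L8,L9:
+L5 (α=1/4) → [43/4, 29/2, 223/4]
+L6 (α=1/3) → [473/6, 145/3, 355/6]
+L7 (α=1/2) → [1103/12, 661/6, 1069/12]
+L8 (α=1/5) → [1778/15, 400/3, 1399/15]
+L9 (α=1/2) → [4913/30, 565/6, 4969/30]
→ [164, 94, 166]


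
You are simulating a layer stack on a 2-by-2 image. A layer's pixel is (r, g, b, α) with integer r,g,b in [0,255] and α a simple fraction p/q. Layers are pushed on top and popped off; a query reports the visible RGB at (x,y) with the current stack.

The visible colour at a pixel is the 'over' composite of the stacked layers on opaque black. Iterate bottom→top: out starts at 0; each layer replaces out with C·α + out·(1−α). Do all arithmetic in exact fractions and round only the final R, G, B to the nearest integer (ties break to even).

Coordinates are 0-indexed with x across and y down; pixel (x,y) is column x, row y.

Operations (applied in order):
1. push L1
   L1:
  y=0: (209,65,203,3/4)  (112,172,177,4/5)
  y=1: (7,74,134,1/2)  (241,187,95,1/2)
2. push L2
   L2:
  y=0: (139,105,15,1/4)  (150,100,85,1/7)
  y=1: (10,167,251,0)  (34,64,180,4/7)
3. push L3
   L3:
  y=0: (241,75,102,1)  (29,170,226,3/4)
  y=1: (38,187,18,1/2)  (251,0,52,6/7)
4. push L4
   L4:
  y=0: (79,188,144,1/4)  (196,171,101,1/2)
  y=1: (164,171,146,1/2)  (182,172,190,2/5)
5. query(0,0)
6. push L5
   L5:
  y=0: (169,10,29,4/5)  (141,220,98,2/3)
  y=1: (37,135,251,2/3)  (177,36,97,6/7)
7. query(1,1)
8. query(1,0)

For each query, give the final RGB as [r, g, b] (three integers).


at x=0,y=0 over L1,L2,L3,L4:
+L1 (α=3/4) → [627/4, 195/4, 609/4]
+L2 (α=1/4) → [2437/16, 1005/16, 1887/16]
+L3 (α=1) → [241, 75, 102]
+L4 (α=1/4) → [401/2, 413/4, 225/2]
rounded: [200, 103, 112]

at x=1,y=1 over L1,L2,L3,L4,L5:
after L1 α=1/2: [241/2, 187/2, 95/2]
after L2 α=4/7: [995/14, 1073/14, 1725/14]
after L3 α=6/7: [22079/98, 1073/98, 6093/98]
after L4 α=2/5: [101909/490, 36931/490, 55519/490]
after L5 α=6/7: [622289/3430, 142771/3430, 340699/3430]
rounded: [181, 42, 99]

(1,0) stack=L1,L2,L3,L4,L5; from [0,0,0]:
after L1 α=4/5: [448/5, 688/5, 708/5]
after L2 α=1/7: [3438/35, 4628/35, 4673/35]
after L3 α=3/4: [6483/140, 11239/70, 28403/140]
after L4 α=1/2: [33923/280, 23209/140, 42543/280]
after L5 α=2/3: [112883/840, 84809/420, 97423/840]
rounded: [134, 202, 116]


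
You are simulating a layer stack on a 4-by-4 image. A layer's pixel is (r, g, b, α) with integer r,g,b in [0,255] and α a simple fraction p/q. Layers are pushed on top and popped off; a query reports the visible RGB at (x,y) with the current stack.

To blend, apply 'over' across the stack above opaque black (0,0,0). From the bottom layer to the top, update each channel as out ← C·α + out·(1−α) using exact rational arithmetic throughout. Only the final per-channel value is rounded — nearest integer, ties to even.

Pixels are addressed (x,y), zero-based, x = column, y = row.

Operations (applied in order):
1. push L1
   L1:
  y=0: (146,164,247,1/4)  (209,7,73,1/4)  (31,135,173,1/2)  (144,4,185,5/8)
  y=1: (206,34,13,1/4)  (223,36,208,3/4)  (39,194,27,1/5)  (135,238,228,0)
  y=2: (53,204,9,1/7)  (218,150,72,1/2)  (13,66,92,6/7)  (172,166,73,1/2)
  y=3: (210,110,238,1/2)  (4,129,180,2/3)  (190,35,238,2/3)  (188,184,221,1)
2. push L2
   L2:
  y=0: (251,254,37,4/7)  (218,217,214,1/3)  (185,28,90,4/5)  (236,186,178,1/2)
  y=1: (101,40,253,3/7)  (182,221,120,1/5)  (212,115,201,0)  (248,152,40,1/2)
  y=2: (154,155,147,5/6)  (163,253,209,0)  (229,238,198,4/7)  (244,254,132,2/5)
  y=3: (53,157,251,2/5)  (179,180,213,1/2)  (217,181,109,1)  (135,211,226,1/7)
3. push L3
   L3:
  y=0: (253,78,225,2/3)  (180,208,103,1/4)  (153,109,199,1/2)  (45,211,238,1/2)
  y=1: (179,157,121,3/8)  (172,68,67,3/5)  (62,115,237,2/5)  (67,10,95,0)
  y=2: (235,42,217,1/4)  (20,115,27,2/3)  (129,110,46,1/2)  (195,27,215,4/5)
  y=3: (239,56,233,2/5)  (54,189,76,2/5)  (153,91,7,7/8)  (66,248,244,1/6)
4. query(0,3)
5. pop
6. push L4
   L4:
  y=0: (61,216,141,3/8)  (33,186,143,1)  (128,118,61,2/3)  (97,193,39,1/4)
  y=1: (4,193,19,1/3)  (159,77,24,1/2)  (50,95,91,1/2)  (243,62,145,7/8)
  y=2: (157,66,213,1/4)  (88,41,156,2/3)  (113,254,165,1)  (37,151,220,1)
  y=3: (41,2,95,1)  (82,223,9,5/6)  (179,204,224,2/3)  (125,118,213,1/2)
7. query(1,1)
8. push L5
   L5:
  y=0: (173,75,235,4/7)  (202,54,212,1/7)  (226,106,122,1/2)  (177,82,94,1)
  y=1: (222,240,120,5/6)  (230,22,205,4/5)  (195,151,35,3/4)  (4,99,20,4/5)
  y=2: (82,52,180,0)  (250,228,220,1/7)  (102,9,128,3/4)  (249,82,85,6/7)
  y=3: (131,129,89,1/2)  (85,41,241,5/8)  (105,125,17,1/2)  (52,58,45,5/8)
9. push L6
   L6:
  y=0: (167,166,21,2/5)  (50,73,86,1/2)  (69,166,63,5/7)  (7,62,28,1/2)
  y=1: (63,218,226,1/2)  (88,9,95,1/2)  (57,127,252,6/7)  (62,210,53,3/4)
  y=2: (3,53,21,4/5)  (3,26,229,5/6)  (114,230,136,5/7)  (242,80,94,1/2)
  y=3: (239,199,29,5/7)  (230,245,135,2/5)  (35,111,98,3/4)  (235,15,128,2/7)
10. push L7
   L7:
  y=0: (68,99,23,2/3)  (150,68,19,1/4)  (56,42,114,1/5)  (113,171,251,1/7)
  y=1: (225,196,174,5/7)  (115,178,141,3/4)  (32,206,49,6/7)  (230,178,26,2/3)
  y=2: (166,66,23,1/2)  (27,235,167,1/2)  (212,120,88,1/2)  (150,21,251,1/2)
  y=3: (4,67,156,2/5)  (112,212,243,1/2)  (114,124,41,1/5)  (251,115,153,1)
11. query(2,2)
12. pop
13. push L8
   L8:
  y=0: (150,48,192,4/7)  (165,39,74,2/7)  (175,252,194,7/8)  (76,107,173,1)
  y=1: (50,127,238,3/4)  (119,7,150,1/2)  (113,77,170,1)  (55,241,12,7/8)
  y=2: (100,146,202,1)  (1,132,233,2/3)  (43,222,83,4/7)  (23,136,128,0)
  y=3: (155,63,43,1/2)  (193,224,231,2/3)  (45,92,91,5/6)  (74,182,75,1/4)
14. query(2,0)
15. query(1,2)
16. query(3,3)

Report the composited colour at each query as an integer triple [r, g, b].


query (0,3) [L1,L2,L3] — begin 0,0,0
+L1 (α=1/2) → [105, 55, 119]
+L2 (α=2/5) → [421/5, 479/5, 859/5]
+L3 (α=2/5) → [3653/25, 1997/25, 4907/25]
rounded: [146, 80, 196]

query (1,1) [L1,L2,L4] — begin 0,0,0
L1 α=3/4: [669/4, 27, 156]
L2 α=1/5: [851/5, 329/5, 744/5]
L4 α=1/2: [823/5, 357/5, 432/5]
= [165, 71, 86]

at x=2,y=2 over L1,L2,L4,L5,L6,L7:
+L1 (α=6/7) → [78/7, 396/7, 552/7]
+L2 (α=4/7) → [6646/49, 7852/49, 7200/49]
+L4 (α=1) → [113, 254, 165]
+L5 (α=3/4) → [419/4, 281/4, 549/4]
+L6 (α=5/7) → [1559/14, 2581/14, 1909/14]
+L7 (α=1/2) → [4527/28, 4261/28, 3141/28]
→ [162, 152, 112]

at x=2,y=0 over L1,L2,L4,L5,L6,L8:
L1 α=1/2: [31/2, 135/2, 173/2]
L2 α=4/5: [1511/10, 359/10, 893/10]
L4 α=2/3: [1357/10, 2719/30, 2113/30]
L5 α=1/2: [3617/20, 5899/60, 5773/60]
L6 α=5/7: [7067/70, 30799/210, 15223/210]
L8 α=7/8: [92817/560, 401239/1680, 300403/1680]
→ [166, 239, 179]

query (1,2) [L1,L2,L4,L5,L6,L8] — begin 0,0,0
L1 α=1/2: [109, 75, 36]
L2 α=0: [109, 75, 36]
L4 α=2/3: [95, 157/3, 116]
L5 α=1/7: [820/7, 542/7, 916/7]
L6 α=5/6: [925/42, 242/7, 2977/14]
L8 α=2/3: [1009/126, 2090/21, 3167/14]
rounded: [8, 100, 226]

at x=3,y=3 over L1,L2,L4,L5,L6,L8:
+L1 (α=1) → [188, 184, 221]
+L2 (α=1/7) → [1263/7, 1315/7, 1552/7]
+L4 (α=1/2) → [1069/7, 2141/14, 3043/14]
+L5 (α=5/8) → [5027/56, 10483/112, 12279/112]
+L6 (α=2/7) → [51455/392, 55775/784, 90067/784]
+L8 (α=1/4) → [183373/1568, 310013/3136, 329001/3136]
→ [117, 99, 105]


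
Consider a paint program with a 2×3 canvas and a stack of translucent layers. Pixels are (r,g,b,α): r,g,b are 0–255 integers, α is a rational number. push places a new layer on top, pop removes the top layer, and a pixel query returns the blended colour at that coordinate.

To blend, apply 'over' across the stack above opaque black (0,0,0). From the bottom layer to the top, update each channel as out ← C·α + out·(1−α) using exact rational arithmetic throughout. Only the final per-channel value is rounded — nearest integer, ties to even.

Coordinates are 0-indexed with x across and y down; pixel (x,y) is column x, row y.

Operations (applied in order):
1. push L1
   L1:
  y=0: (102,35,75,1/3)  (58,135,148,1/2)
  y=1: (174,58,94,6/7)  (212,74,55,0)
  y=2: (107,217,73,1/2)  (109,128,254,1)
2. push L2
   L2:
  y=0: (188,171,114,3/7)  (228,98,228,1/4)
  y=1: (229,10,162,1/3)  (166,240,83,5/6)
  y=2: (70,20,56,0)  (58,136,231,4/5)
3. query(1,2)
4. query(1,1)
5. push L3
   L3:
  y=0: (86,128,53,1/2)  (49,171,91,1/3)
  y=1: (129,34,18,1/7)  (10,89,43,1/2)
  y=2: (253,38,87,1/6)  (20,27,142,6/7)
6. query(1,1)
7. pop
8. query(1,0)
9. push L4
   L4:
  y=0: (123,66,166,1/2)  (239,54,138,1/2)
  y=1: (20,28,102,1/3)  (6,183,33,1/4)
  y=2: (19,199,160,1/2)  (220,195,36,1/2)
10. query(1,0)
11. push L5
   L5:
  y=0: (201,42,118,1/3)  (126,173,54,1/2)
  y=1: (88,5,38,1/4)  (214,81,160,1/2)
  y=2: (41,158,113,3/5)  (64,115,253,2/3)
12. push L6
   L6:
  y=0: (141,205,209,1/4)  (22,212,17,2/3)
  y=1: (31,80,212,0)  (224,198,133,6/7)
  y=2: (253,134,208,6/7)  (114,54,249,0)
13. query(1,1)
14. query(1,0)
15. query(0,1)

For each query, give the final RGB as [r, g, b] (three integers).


query (1,2) [L1,L2] — begin 0,0,0
L1 α=1: [109, 128, 254]
L2 α=4/5: [341/5, 672/5, 1178/5]
= [68, 134, 236]

at x=1,y=1 over L1,L2:
L1 α=0: [0, 0, 0]
L2 α=5/6: [415/3, 200, 415/6]
rounded: [138, 200, 69]

at x=1,y=1 over L1,L2,L3:
+L1 (α=0) → [0, 0, 0]
+L2 (α=5/6) → [415/3, 200, 415/6]
+L3 (α=1/2) → [445/6, 289/2, 673/12]
rounded: [74, 144, 56]

at x=1,y=0 over L1,L2:
after L1 α=1/2: [29, 135/2, 74]
after L2 α=1/4: [315/4, 601/8, 225/2]
rounded: [79, 75, 112]

query (1,0) [L1,L2,L4] — begin 0,0,0
after L1 α=1/2: [29, 135/2, 74]
after L2 α=1/4: [315/4, 601/8, 225/2]
after L4 α=1/2: [1271/8, 1033/16, 501/4]
→ [159, 65, 125]

at x=1,y=1 over L1,L2,L4,L5,L6:
+L1 (α=0) → [0, 0, 0]
+L2 (α=5/6) → [415/3, 200, 415/6]
+L4 (α=1/4) → [421/4, 783/4, 481/8]
+L5 (α=1/2) → [1277/8, 1107/8, 1761/16]
+L6 (α=6/7) → [12029/56, 10611/56, 14529/112]
→ [215, 189, 130]

at x=1,y=0 over L1,L2,L4,L5,L6:
L1 α=1/2: [29, 135/2, 74]
L2 α=1/4: [315/4, 601/8, 225/2]
L4 α=1/2: [1271/8, 1033/16, 501/4]
L5 α=1/2: [2279/16, 3801/32, 717/8]
L6 α=2/3: [2983/48, 17369/96, 989/24]
= [62, 181, 41]

(0,1) stack=L1,L2,L4,L5,L6; from [0,0,0]:
+L1 (α=6/7) → [1044/7, 348/7, 564/7]
+L2 (α=1/3) → [3691/21, 766/21, 754/7]
+L4 (α=1/3) → [7802/63, 2120/63, 2222/21]
+L5 (α=1/4) → [4825/42, 2225/84, 622/7]
+L6 (α=0) → [4825/42, 2225/84, 622/7]
= [115, 26, 89]
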